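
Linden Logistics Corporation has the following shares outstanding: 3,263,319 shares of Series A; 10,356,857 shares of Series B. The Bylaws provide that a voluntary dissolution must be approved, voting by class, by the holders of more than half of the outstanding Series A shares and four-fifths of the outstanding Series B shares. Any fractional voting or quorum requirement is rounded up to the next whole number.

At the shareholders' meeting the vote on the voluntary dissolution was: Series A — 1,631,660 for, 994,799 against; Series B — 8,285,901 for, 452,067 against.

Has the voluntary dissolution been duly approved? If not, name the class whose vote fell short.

Approved — every class gave the required vote.

Series A: a majority of 3263319 is 1631660; 1,631,660 required, 1,631,660 in favor — approved.
Series B: 4/5 of 10356857 = 8285485.60, rounded up to 8285486; 8,285,486 required, 8,285,901 in favor — approved.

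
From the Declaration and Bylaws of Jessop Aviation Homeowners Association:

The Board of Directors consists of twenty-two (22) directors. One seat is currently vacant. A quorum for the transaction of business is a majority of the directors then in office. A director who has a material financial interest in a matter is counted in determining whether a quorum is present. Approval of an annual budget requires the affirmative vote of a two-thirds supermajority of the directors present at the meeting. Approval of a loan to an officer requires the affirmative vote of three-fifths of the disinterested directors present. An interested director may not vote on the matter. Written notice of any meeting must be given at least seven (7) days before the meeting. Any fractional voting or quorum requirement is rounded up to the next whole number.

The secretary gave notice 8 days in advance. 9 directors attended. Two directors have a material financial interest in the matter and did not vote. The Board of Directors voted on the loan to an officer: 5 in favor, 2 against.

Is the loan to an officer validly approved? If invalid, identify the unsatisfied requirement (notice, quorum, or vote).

Invalid — quorum requirement not satisfied.

Notice: 8 days given; 7 required (8 ≥ 7). Satisfied.
Quorum: 9 present (interested directors count toward quorum); quorum is 11. Not satisfied.
Vote: the loan to an officer requires three-fifths of the disinterested directors present (9 − 2 = 7). 3/5 of 7 = 4.20, rounded up to 5, so 5 affirmative votes are needed; 5 voted in favor. Satisfied. (Moot — without a quorum no business can be validly transacted.)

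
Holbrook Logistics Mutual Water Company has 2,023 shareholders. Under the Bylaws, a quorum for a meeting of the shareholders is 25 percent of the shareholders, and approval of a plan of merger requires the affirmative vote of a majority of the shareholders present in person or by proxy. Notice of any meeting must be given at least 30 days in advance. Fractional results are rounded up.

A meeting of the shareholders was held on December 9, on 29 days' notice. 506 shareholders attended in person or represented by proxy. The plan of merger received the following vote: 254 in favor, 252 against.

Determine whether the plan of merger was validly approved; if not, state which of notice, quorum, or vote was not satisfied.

Notice: 29 days given; 30 required. Not satisfied.
Quorum: 25% of 2,023 = 505.75, rounded up to 506; 506 present. Satisfied.
Vote: requires a majority of those present (506); a majority of 506 is 254, so 254 needed; 254 in favor. Satisfied.

Invalid — notice requirement not satisfied.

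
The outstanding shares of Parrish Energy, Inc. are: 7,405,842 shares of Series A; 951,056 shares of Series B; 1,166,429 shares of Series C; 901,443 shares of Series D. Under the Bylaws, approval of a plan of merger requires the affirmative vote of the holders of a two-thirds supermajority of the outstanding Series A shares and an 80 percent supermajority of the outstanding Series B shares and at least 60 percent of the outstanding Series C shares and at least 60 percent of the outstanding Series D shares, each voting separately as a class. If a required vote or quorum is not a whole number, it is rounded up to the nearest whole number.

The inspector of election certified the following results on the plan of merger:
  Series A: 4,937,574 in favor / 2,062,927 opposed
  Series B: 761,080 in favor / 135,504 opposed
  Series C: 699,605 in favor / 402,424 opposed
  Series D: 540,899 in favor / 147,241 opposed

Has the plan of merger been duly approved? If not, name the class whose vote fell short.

Series A: 2/3 of 7405842 = 4937228; 4,937,228 required, 4,937,574 in favor — approved.
Series B: 4/5 of 951056 = 760844.80, rounded up to 760845; 760,845 required, 761,080 in favor — approved.
Series C: 3/5 of 1166429 = 699857.40, rounded up to 699858; 699,858 required, 699,605 in favor — not approved.
Series D: 3/5 of 901443 = 540865.80, rounded up to 540866; 540,866 required, 540,899 in favor — approved.

Not approved — the Series C shares did not give the required vote.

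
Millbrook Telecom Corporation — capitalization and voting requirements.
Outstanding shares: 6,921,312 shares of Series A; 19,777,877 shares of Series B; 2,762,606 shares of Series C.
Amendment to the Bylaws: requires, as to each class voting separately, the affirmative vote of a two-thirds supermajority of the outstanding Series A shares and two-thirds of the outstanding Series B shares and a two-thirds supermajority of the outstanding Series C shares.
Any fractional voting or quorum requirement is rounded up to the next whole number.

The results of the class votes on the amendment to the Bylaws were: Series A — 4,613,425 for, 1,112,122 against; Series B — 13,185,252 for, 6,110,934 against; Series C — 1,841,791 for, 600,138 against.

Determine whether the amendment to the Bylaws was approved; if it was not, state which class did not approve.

Series A: 2/3 of 6921312 = 4614208; 4,614,208 required, 4,613,425 in favor — not approved.
Series B: 2/3 of 19777877 = 13185251.33, rounded up to 13185252; 13,185,252 required, 13,185,252 in favor — approved.
Series C: 2/3 of 2762606 = 1841737.33, rounded up to 1841738; 1,841,738 required, 1,841,791 in favor — approved.

Not approved — the Series A shares did not give the required vote.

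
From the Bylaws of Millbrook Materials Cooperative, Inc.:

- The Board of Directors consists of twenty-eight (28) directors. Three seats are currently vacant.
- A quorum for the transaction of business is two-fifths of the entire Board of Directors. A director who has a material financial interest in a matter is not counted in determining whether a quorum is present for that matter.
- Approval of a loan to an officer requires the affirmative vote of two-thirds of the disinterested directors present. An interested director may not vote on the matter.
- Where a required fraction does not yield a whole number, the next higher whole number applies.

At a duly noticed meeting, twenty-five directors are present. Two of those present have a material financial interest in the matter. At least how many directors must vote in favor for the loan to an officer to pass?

The loan to an officer requires two-thirds of the disinterested directors present (25 − 2 = 23).
2/3 of 23 = 15.33, rounded up to 16.

16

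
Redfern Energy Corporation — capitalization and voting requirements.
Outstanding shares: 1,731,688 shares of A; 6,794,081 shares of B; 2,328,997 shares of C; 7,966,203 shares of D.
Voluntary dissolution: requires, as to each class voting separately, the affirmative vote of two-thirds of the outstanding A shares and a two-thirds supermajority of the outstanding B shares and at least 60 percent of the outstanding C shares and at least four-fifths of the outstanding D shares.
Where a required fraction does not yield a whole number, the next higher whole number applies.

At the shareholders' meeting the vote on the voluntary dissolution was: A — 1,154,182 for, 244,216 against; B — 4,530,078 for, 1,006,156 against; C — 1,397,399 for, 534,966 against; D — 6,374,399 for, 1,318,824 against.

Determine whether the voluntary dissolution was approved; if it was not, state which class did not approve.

Not approved — the A shares did not give the required vote.

A: 2/3 of 1731688 = 1154458.67, rounded up to 1154459; 1,154,459 required, 1,154,182 in favor — not approved.
B: 2/3 of 6794081 = 4529387.33, rounded up to 4529388; 4,529,388 required, 4,530,078 in favor — approved.
C: 3/5 of 2328997 = 1397398.20, rounded up to 1397399; 1,397,399 required, 1,397,399 in favor — approved.
D: 4/5 of 7966203 = 6372962.40, rounded up to 6372963; 6,372,963 required, 6,374,399 in favor — approved.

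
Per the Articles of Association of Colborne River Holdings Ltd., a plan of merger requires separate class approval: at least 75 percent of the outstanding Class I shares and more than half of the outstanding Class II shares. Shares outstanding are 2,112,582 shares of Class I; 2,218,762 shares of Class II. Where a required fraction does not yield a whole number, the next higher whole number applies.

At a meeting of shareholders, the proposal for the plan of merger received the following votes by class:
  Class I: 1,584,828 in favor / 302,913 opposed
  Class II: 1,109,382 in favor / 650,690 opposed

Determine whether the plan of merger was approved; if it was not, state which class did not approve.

Approved — every class gave the required vote.

Class I: 3/4 of 2112582 = 1584436.50, rounded up to 1584437; 1,584,437 required, 1,584,828 in favor — approved.
Class II: a majority of 2218762 is 1109382; 1,109,382 required, 1,109,382 in favor — approved.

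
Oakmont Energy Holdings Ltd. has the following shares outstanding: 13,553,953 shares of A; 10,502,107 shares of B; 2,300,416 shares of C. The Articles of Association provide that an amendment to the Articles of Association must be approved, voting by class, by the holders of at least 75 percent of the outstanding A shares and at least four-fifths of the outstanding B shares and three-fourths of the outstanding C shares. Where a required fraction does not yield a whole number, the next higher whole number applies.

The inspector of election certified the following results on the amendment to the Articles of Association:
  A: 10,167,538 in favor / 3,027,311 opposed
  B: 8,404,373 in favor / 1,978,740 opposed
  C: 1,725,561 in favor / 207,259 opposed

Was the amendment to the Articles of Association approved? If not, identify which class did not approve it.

A: 3/4 of 13553953 = 10165464.75, rounded up to 10165465; 10,165,465 required, 10,167,538 in favor — approved.
B: 4/5 of 10502107 = 8401685.60, rounded up to 8401686; 8,401,686 required, 8,404,373 in favor — approved.
C: 3/4 of 2300416 = 1725312; 1,725,312 required, 1,725,561 in favor — approved.

Approved — every class gave the required vote.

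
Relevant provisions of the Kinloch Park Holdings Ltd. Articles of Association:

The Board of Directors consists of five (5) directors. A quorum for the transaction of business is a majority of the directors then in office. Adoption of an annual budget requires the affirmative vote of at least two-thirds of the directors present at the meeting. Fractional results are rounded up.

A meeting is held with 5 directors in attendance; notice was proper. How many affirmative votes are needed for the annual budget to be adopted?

The annual budget requires two-thirds of the directors present (5).
2/3 of 5 = 3.33, rounded up to 4.

4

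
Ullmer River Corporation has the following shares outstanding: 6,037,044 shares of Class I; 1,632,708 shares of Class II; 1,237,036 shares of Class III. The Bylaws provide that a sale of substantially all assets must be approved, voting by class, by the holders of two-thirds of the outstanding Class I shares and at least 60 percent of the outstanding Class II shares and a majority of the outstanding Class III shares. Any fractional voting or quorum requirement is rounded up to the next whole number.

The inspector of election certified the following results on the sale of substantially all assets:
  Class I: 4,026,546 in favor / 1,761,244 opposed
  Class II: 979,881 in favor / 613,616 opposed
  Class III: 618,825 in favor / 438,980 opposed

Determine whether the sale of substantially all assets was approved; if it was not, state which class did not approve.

Class I: 2/3 of 6037044 = 4024696; 4,024,696 required, 4,026,546 in favor — approved.
Class II: 3/5 of 1632708 = 979624.80, rounded up to 979625; 979,625 required, 979,881 in favor — approved.
Class III: a majority of 1237036 is 618519; 618,519 required, 618,825 in favor — approved.

Approved — every class gave the required vote.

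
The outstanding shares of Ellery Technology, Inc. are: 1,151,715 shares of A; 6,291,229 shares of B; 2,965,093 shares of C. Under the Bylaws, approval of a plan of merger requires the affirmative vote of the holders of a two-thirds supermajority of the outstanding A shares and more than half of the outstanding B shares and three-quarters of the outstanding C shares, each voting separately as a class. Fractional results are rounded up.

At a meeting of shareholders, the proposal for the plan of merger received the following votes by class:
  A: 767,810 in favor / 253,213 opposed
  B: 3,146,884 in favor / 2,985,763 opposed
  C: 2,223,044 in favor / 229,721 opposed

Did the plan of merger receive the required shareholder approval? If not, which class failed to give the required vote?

Not approved — the C shares did not give the required vote.

A: 2/3 of 1151715 = 767810; 767,810 required, 767,810 in favor — approved.
B: a majority of 6291229 is 3145615; 3,145,615 required, 3,146,884 in favor — approved.
C: 3/4 of 2965093 = 2223819.75, rounded up to 2223820; 2,223,820 required, 2,223,044 in favor — not approved.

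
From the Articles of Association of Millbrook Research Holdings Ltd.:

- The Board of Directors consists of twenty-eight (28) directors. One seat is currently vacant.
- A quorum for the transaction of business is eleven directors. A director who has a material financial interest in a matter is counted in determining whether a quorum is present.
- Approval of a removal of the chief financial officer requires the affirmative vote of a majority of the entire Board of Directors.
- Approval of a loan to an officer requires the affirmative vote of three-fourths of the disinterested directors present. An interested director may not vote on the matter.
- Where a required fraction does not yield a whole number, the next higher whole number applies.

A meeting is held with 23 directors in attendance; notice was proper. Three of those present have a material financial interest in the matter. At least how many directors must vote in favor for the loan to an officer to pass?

15

The loan to an officer requires three-fourths of the disinterested directors present (23 − 3 = 20).
3/4 of 20 = 15.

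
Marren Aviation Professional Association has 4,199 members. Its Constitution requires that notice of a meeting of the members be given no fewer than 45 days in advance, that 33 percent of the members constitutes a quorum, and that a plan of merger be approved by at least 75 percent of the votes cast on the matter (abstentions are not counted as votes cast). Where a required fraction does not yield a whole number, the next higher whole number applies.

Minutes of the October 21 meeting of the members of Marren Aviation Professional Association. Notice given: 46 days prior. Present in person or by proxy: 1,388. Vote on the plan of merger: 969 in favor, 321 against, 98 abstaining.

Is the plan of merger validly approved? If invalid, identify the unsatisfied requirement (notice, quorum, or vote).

Valid — all requirements satisfied.

Notice: 46 days given; 45 required. Satisfied.
Quorum: 33% of 4,199 = 1,385.67, rounded up to 1,386; 1,388 present. Satisfied.
Vote: requires three-fourths of the votes cast (1,388 − 98 abstaining = 1,290); 3/4 of 1290 = 967.50, rounded up to 968, so 968 needed; 969 in favor. Satisfied.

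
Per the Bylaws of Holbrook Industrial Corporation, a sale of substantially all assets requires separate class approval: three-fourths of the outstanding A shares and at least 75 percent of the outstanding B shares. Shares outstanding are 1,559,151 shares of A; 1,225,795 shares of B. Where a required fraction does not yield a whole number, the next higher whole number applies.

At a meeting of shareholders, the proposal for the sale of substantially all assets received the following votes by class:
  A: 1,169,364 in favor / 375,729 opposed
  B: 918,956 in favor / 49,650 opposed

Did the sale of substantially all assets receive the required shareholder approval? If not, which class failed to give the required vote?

Not approved — the B shares did not give the required vote.

A: 3/4 of 1559151 = 1169363.25, rounded up to 1169364; 1,169,364 required, 1,169,364 in favor — approved.
B: 3/4 of 1225795 = 919346.25, rounded up to 919347; 919,347 required, 918,956 in favor — not approved.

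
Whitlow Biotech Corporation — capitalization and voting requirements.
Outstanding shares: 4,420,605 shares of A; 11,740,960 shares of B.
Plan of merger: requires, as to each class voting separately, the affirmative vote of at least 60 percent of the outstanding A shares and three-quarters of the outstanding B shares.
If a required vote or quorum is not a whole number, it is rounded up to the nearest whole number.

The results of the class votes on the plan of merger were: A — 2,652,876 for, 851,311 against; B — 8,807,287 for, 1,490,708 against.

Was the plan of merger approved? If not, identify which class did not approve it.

Approved — every class gave the required vote.

A: 3/5 of 4420605 = 2652363; 2,652,363 required, 2,652,876 in favor — approved.
B: 3/4 of 11740960 = 8805720; 8,805,720 required, 8,807,287 in favor — approved.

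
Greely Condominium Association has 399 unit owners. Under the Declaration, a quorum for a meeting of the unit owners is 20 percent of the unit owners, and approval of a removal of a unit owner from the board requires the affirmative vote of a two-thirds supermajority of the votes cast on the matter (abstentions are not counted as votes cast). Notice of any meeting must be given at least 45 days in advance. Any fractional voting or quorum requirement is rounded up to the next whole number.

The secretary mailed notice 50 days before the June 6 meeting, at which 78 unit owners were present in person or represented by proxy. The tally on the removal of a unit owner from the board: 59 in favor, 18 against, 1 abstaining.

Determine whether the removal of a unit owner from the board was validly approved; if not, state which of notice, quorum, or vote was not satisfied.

Notice: 50 days given; 45 required. Satisfied.
Quorum: 20% of 399 = 79.80, rounded up to 80; 78 present. Not satisfied.
Vote: requires two-thirds of the votes cast (78 − 1 abstaining = 77); 2/3 of 77 = 51.33, rounded up to 52, so 52 needed; 59 in favor. Satisfied.

Invalid — quorum requirement not satisfied.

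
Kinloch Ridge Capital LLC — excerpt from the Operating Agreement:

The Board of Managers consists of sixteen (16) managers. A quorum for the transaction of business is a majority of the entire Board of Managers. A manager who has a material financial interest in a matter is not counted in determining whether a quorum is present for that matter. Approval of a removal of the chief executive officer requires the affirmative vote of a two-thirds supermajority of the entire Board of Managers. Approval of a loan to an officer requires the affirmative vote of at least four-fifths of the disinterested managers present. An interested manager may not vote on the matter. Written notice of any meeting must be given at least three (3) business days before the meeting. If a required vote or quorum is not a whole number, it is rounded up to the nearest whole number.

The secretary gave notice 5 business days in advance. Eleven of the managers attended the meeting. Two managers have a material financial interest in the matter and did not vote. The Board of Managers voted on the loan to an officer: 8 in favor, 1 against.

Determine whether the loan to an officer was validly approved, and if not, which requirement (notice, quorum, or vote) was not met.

Notice: 5 business days given; 3 required (5 ≥ 3). Satisfied.
Quorum: 11 present, but the 2 interested managers do not count, leaving 9. Quorum is 9. Satisfied.
Vote: the loan to an officer requires four-fifths of the disinterested managers present (11 − 2 = 9). 4/5 of 9 = 7.20, rounded up to 8, so 8 affirmative votes are needed; 8 voted in favor. Satisfied.

Valid — all requirements satisfied.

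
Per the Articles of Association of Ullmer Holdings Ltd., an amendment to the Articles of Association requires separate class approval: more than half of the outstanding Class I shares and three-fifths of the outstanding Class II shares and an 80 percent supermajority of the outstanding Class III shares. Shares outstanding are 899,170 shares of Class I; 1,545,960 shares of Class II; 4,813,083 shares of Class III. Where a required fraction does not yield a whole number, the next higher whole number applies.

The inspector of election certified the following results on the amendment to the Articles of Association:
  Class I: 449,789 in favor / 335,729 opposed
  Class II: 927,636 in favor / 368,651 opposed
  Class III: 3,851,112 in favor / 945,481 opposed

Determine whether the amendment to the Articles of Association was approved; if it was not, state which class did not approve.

Approved — every class gave the required vote.

Class I: a majority of 899170 is 449586; 449,586 required, 449,789 in favor — approved.
Class II: 3/5 of 1545960 = 927576; 927,576 required, 927,636 in favor — approved.
Class III: 4/5 of 4813083 = 3850466.40, rounded up to 3850467; 3,850,467 required, 3,851,112 in favor — approved.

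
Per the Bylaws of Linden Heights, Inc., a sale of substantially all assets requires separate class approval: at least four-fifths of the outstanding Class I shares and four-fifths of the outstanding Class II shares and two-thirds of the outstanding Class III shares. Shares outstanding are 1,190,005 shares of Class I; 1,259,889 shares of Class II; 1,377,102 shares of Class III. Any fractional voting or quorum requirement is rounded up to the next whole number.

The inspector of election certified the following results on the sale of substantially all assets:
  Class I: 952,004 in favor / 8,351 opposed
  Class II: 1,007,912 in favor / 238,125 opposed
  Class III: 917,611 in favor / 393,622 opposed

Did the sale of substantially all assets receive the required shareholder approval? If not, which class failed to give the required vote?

Not approved — the Class III shares did not give the required vote.

Class I: 4/5 of 1190005 = 952004; 952,004 required, 952,004 in favor — approved.
Class II: 4/5 of 1259889 = 1007911.20, rounded up to 1007912; 1,007,912 required, 1,007,912 in favor — approved.
Class III: 2/3 of 1377102 = 918068; 918,068 required, 917,611 in favor — not approved.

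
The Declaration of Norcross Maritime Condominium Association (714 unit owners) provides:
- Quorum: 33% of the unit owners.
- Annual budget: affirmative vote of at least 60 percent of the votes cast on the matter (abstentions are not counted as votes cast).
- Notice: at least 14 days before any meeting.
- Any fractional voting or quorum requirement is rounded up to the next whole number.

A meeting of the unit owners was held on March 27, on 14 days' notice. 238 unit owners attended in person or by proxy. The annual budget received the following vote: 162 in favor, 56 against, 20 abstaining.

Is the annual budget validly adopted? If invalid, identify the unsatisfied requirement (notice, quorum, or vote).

Notice: 14 days given; 14 required. Satisfied.
Quorum: 33% of 714 = 235.62, rounded up to 236; 238 present. Satisfied.
Vote: requires three-fifths of the votes cast (238 − 20 abstaining = 218); 3/5 of 218 = 130.80, rounded up to 131, so 131 needed; 162 in favor. Satisfied.

Valid — all requirements satisfied.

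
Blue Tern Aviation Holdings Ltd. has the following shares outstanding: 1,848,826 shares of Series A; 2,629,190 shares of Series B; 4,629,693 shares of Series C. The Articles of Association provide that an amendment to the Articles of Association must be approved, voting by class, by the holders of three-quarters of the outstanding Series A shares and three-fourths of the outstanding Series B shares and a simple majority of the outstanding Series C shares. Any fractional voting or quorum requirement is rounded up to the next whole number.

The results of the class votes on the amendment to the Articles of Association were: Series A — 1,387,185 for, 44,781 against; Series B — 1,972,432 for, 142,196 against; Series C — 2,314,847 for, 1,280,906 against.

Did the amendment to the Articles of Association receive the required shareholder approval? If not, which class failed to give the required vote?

Approved — every class gave the required vote.

Series A: 3/4 of 1848826 = 1386619.50, rounded up to 1386620; 1,386,620 required, 1,387,185 in favor — approved.
Series B: 3/4 of 2629190 = 1971892.50, rounded up to 1971893; 1,971,893 required, 1,972,432 in favor — approved.
Series C: a majority of 4629693 is 2314847; 2,314,847 required, 2,314,847 in favor — approved.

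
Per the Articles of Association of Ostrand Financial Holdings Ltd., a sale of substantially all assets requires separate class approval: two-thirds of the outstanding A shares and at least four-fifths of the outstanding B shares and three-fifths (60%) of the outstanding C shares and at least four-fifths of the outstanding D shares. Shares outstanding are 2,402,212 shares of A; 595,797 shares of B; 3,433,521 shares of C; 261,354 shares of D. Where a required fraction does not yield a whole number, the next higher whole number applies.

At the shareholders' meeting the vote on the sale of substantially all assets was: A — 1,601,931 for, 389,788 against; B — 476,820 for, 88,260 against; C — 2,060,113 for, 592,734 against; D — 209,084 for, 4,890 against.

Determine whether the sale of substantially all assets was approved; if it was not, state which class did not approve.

Approved — every class gave the required vote.

A: 2/3 of 2402212 = 1601474.67, rounded up to 1601475; 1,601,475 required, 1,601,931 in favor — approved.
B: 4/5 of 595797 = 476637.60, rounded up to 476638; 476,638 required, 476,820 in favor — approved.
C: 3/5 of 3433521 = 2060112.60, rounded up to 2060113; 2,060,113 required, 2,060,113 in favor — approved.
D: 4/5 of 261354 = 209083.20, rounded up to 209084; 209,084 required, 209,084 in favor — approved.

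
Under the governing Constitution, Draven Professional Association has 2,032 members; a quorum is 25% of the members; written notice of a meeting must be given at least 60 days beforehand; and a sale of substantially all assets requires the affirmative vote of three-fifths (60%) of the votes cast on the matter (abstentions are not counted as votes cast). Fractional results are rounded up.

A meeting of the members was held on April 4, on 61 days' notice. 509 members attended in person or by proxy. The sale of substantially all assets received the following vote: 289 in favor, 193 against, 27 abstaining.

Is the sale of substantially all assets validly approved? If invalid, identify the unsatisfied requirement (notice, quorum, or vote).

Invalid — vote requirement not satisfied.

Notice: 61 days given; 60 required. Satisfied.
Quorum: 25% of 2,032 = 508; 509 present. Satisfied.
Vote: requires three-fifths of the votes cast (509 − 27 abstaining = 482); 3/5 of 482 = 289.20, rounded up to 290, so 290 needed; 289 in favor. Not satisfied.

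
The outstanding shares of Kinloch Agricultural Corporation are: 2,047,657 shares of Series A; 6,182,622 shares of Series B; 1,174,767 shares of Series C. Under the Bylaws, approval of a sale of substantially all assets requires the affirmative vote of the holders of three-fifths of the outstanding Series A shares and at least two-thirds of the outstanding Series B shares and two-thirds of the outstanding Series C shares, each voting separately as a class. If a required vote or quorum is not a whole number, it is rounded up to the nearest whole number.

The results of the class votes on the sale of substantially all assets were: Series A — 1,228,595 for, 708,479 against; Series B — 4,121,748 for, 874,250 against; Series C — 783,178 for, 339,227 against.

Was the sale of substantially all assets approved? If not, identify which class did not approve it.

Approved — every class gave the required vote.

Series A: 3/5 of 2047657 = 1228594.20, rounded up to 1228595; 1,228,595 required, 1,228,595 in favor — approved.
Series B: 2/3 of 6182622 = 4121748; 4,121,748 required, 4,121,748 in favor — approved.
Series C: 2/3 of 1174767 = 783178; 783,178 required, 783,178 in favor — approved.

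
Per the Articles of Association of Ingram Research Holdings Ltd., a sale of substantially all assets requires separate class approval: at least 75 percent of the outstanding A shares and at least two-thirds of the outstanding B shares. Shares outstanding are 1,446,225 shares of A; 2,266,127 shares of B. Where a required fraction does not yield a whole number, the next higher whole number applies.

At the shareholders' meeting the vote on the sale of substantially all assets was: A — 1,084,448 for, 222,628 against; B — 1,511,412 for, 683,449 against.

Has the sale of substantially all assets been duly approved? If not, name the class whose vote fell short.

A: 3/4 of 1446225 = 1084668.75, rounded up to 1084669; 1,084,669 required, 1,084,448 in favor — not approved.
B: 2/3 of 2266127 = 1510751.33, rounded up to 1510752; 1,510,752 required, 1,511,412 in favor — approved.

Not approved — the A shares did not give the required vote.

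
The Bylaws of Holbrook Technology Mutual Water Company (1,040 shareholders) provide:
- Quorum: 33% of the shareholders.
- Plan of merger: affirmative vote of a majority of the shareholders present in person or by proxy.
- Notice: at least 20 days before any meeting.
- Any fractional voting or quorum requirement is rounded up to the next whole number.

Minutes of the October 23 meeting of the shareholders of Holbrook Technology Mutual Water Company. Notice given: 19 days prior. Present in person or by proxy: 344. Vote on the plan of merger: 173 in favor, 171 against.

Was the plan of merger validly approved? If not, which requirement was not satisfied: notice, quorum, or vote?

Notice: 19 days given; 20 required. Not satisfied.
Quorum: 33% of 1,040 = 343.20, rounded up to 344; 344 present. Satisfied.
Vote: requires a majority of those present (344); a majority of 344 is 173, so 173 needed; 173 in favor. Satisfied.

Invalid — notice requirement not satisfied.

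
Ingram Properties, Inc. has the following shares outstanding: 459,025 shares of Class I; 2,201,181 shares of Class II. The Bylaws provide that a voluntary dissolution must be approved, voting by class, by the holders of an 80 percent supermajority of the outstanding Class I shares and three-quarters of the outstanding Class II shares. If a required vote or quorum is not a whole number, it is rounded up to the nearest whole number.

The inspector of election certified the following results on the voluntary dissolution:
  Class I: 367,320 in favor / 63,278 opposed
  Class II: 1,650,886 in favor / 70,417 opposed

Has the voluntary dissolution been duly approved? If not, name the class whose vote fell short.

Class I: 4/5 of 459025 = 367220; 367,220 required, 367,320 in favor — approved.
Class II: 3/4 of 2201181 = 1650885.75, rounded up to 1650886; 1,650,886 required, 1,650,886 in favor — approved.

Approved — every class gave the required vote.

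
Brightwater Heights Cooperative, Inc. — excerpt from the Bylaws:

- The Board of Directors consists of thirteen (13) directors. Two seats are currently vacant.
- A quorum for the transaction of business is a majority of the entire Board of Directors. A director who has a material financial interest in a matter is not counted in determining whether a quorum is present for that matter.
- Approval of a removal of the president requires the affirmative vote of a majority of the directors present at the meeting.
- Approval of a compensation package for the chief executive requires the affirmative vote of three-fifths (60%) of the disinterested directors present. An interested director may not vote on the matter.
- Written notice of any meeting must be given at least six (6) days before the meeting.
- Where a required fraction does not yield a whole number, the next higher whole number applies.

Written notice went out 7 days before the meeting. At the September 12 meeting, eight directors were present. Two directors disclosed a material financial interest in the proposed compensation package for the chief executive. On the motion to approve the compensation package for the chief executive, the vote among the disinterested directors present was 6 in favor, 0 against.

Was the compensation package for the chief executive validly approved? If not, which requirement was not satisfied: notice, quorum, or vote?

Notice: 7 days given; 6 required (7 ≥ 6). Satisfied.
Quorum: 8 present, but the 2 interested directors do not count, leaving 6. Quorum is 7. Not satisfied.
Vote: the compensation package for the chief executive requires three-fifths of the disinterested directors present (8 − 2 = 6). 3/5 of 6 = 3.60, rounded up to 4, so 4 affirmative votes are needed; 6 voted in favor. Satisfied. (Moot — without a quorum no business can be validly transacted.)

Invalid — quorum requirement not satisfied.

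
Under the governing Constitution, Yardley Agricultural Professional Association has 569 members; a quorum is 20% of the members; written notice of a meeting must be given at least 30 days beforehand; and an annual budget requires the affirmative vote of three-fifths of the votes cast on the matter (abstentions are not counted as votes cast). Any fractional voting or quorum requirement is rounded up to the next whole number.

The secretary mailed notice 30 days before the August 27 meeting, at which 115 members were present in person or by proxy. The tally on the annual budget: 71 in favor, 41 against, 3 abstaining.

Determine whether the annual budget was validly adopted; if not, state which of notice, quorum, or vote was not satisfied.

Valid — all requirements satisfied.

Notice: 30 days given; 30 required. Satisfied.
Quorum: 20% of 569 = 113.80, rounded up to 114; 115 present. Satisfied.
Vote: requires three-fifths of the votes cast (115 − 3 abstaining = 112); 3/5 of 112 = 67.20, rounded up to 68, so 68 needed; 71 in favor. Satisfied.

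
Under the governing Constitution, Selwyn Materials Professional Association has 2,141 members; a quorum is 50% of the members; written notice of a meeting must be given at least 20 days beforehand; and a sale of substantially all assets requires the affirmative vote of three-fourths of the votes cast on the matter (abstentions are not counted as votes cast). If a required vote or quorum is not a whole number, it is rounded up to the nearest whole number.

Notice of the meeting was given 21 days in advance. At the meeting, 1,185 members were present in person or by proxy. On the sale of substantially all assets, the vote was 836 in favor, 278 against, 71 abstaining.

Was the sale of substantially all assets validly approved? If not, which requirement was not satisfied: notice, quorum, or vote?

Valid — all requirements satisfied.

Notice: 21 days given; 20 required. Satisfied.
Quorum: 50% of 2,141 = 1,070.50, rounded up to 1,071; 1,185 present. Satisfied.
Vote: requires three-fourths of the votes cast (1,185 − 71 abstaining = 1,114); 3/4 of 1114 = 835.50, rounded up to 836, so 836 needed; 836 in favor. Satisfied.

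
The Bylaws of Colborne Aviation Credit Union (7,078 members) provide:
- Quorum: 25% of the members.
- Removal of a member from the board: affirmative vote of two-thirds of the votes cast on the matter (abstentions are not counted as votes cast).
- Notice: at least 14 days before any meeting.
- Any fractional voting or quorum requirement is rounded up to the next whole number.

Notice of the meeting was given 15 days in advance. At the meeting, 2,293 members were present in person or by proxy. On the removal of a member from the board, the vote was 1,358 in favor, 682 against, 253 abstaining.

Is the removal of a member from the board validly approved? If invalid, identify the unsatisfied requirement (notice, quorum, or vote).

Notice: 15 days given; 14 required. Satisfied.
Quorum: 25% of 7,078 = 1,769.50, rounded up to 1,770; 2,293 present. Satisfied.
Vote: requires two-thirds of the votes cast (2,293 − 253 abstaining = 2,040); 2/3 of 2040 = 1360, so 1,360 needed; 1,358 in favor. Not satisfied.

Invalid — vote requirement not satisfied.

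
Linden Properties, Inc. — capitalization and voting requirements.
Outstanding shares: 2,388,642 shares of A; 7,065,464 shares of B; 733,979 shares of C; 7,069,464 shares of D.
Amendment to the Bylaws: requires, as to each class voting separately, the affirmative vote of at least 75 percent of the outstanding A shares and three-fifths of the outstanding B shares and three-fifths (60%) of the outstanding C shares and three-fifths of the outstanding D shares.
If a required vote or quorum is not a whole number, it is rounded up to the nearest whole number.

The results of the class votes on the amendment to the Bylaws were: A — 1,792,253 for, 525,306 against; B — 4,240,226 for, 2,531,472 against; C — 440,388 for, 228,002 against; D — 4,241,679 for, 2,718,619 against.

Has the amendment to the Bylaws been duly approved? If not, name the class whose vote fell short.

A: 3/4 of 2388642 = 1791481.50, rounded up to 1791482; 1,791,482 required, 1,792,253 in favor — approved.
B: 3/5 of 7065464 = 4239278.40, rounded up to 4239279; 4,239,279 required, 4,240,226 in favor — approved.
C: 3/5 of 733979 = 440387.40, rounded up to 440388; 440,388 required, 440,388 in favor — approved.
D: 3/5 of 7069464 = 4241678.40, rounded up to 4241679; 4,241,679 required, 4,241,679 in favor — approved.

Approved — every class gave the required vote.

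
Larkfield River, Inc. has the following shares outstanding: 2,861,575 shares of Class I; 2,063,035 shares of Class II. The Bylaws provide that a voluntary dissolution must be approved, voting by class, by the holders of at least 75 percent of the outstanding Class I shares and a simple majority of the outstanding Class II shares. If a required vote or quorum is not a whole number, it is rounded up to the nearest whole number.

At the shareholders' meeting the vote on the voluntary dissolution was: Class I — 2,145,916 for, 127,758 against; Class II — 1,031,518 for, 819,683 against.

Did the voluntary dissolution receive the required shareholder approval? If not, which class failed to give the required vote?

Not approved — the Class I shares did not give the required vote.

Class I: 3/4 of 2861575 = 2146181.25, rounded up to 2146182; 2,146,182 required, 2,145,916 in favor — not approved.
Class II: a majority of 2063035 is 1031518; 1,031,518 required, 1,031,518 in favor — approved.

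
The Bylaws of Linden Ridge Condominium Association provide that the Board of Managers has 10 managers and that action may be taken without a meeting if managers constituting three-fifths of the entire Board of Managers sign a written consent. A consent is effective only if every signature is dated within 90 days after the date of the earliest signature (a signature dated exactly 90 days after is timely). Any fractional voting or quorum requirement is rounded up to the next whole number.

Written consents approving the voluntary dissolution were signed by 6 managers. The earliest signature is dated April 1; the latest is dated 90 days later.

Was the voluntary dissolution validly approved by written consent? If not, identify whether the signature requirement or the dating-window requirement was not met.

Signatures required: three-fifths of 10 — 3/5 of 10 = 6, so 6 needed; 6 signed. Sufficient.
Dating window: the latest signature is 90 days after the earliest; the limit is 90 days. Within the window.

Effective — both the signature and dating-window requirements are satisfied.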